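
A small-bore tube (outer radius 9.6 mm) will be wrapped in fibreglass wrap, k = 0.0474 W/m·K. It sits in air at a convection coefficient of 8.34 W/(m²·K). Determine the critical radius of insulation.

r_cr ≈ 5.68 mm

For a cylinder r_cr = k/h = 0.0474/8.34
r_cr = 5.68 mm; since the bare radius (9.6 mm) is above r_cr, any added insulation will reduce heat loss.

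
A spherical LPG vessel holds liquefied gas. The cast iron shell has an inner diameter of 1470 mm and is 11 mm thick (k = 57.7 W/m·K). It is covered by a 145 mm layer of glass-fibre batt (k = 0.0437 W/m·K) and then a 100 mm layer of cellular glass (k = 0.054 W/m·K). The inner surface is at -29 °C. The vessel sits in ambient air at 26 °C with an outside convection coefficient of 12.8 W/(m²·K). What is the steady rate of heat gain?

Q ≈ 96.4 W

For a spherical shell R = (1/r₁ − 1/r₂)/(4πk); film R = 1/(h·4πr²). In series:
R_cast iron shell = (1/0.735 − 1/0.746)/(4π×57.7) = 2.767×10^-5 K/W
R_glass-fibre batt = (1/0.746 − 1/0.891)/(4π×0.0437) = 0.3972 K/W
R_cellular glass = (1/0.891 − 1/0.991)/(4π×0.054) = 0.1669 K/W
R_outer film = 1/(h·4πr_o²) = 1/(12.8×4π×0.991²) = 0.00633 K/W
R_total = 0.5705 K/W
Q = ΔT/R_total = 55/0.5705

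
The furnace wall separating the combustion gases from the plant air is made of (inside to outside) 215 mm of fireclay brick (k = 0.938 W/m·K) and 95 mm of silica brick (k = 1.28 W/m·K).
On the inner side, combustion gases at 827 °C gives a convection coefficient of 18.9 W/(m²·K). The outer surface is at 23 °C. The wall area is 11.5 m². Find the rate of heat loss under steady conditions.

Q ≈ 25900 W

Series thermal resistances:
R_inner film = 1/(h_i·A) = 1/(18.9×11.5) = 0.004601 K/W
R_fireclay brick = L/(kA) = 0.215/(0.938×11.5) = 0.01993 K/W
R_silica brick = L/(kA) = 0.095/(1.28×11.5) = 0.006454 K/W
R_total = 0.03099 K/W
Q = ΔT / R_total = 804 / 0.03099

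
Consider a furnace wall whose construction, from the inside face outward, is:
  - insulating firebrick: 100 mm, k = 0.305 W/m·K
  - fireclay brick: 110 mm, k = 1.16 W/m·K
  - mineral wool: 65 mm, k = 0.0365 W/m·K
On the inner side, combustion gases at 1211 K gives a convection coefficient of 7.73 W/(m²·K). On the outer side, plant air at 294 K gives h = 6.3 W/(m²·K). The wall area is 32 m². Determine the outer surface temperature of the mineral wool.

Series thermal resistances:
R_inner film = 1/(h_i·A) = 1/(7.73×32) = 0.004043 K/W
R_insulating firebrick = L/(kA) = 0.1/(0.305×32) = 0.01025 K/W
R_fireclay brick = L/(kA) = 0.11/(1.16×32) = 0.002963 K/W
R_mineral wool = L/(kA) = 0.065/(0.0365×32) = 0.05565 K/W
R_outer film = 1/(h_o·A) = 1/(6.3×32) = 0.00496 K/W
R_total = 0.07786 K/W;  Q = ΔT/R_total = 917/0.07786 = 11780 W
T_interface = T_inner − Q·ΣR(inner→interface) = 1211 − 11800×0.0729

T ≈ 352 K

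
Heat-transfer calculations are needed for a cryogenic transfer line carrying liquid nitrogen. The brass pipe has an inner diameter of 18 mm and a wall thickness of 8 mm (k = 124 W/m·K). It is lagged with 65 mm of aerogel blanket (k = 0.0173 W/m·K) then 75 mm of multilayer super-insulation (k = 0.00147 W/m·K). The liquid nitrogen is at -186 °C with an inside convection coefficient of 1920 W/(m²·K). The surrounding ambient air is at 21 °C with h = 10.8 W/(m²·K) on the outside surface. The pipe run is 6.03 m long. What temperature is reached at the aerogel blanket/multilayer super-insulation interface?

For a radial system each layer contributes R = ln(r_out/r_in)/(2πkL); films add R = 1/(hA).
R_inner film = 1/(h_i·2πr₁L) = 1/(1920×2π×0.009×6.03) = 0.001527 K/W
R_brass pipe wall = ln(17/9)/(2π×124×6.03) = 1.354×10^-4 K/W
R_aerogel blanket = ln(82/17)/(2π×0.0173×6.03) = 2.401 K/W
R_multilayer super-insulation = ln(157/82)/(2π×0.00147×6.03) = 11.66 K/W
R_outer film = 1/(h_o·2πr_oL) = 1/(10.8×2π×0.157×6.03) = 0.01557 K/W
R_total = 14.08 K/W
Q = ΔT/R_total = 207/14.08
Q = 14.7 W
T_interface = T_inner + Q·ΣR(inner→interface) = -186 + 14.7×2.402

T ≈ -151 °C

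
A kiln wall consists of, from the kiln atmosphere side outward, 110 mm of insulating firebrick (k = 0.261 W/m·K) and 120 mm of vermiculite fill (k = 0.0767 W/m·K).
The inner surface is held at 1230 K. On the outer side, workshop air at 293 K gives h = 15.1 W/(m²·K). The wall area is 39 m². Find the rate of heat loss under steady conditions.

Q ≈ 17800 W

Series thermal resistances:
R_insulating firebrick = L/(kA) = 0.11/(0.261×39) = 0.01081 K/W
R_vermiculite fill = L/(kA) = 0.12/(0.0767×39) = 0.04012 K/W
R_outer film = 1/(h_o·A) = 1/(15.1×39) = 0.001698 K/W
R_total = 0.05262 K/W
Q = ΔT / R_total = 937 / 0.05262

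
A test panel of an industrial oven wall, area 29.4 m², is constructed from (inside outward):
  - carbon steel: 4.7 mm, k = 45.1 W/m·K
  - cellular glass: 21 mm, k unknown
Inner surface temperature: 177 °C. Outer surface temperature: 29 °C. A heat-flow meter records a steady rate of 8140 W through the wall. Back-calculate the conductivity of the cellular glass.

Treating each layer as a thermal resistance in series:
R_carbon steel = L/(kA) = 0.0047/(45.1×29.4) = 3.545×10^-6 K/W
Sum of known resistances R_other = 3.545×10^-6 K/W
Total R = ΔT/Q = 148/8140 = 0.01818 K/W
R_cellular glass = R_total − R_other = 0.01818 K/W
k = L/(R·A) = 0.021/(0.01818×29.4)

k ≈ 0.0393 W/(m·K)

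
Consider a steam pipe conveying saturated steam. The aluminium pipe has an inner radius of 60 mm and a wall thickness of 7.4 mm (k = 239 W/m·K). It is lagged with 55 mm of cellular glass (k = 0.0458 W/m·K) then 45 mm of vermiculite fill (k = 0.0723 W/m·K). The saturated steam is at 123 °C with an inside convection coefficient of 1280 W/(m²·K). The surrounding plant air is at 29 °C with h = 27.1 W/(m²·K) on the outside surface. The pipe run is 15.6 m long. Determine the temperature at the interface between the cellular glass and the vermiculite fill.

T ≈ 53.3 °C

Radial resistances (cylindrical: R_cond = ln(r_o/r_i)/(2πkL), R_conv = 1/(h·2πrL)):
R_inner film = 1/(h_i·2πr₁L) = 1/(1280×2π×0.06×15.6) = 1.328×10^-4 K/W
R_aluminium pipe wall = ln(67.4/60)/(2π×239×15.6) = 4.965×10^-6 K/W
R_cellular glass = ln(122.4/67.4)/(2π×0.0458×15.6) = 0.1329 K/W
R_vermiculite fill = ln(167.4/122.4)/(2π×0.0723×15.6) = 0.04418 K/W
R_outer film = 1/(h_o·2πr_oL) = 1/(27.1×2π×0.1674×15.6) = 0.002249 K/W
R_total = 0.1795 K/W
Q = ΔT/R_total = 94/0.1795
Q = 524 W
T_interface = T_inner − Q·ΣR(inner→interface) = 123 − 524×0.133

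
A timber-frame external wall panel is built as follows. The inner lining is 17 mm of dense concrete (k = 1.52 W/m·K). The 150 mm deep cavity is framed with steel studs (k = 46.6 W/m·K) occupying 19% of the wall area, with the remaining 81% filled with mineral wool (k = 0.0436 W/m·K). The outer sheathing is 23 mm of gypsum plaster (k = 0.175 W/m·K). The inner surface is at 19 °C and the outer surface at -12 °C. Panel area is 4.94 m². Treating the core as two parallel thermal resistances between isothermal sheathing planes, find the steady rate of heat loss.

Q ≈ 960 W

Sheathing layers in series; stud and cavity paths in parallel between them.
R_inner = 0.017/(1.52×4.94) = 0.002264 K/W
R_stud  = 0.15/(46.6×0.19×4.94) = 0.003429 K/W
R_cav   = 0.15/(0.0436×0.81×4.94) = 0.8598 K/W
1/R_core = 1/R_stud + 1/R_cav → R_core = 0.003416 K/W
R_outer = 0.023/(0.175×4.94) = 0.0266 K/W
R_total = 0.03228 K/W
Q = ΔT/R_total = 31/0.03228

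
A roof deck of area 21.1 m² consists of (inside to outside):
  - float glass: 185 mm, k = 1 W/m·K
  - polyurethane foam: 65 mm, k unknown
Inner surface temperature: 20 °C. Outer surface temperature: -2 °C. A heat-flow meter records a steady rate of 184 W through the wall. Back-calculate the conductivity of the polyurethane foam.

k ≈ 0.0278 W/(m·K)

Treating each layer as a thermal resistance in series:
R_float glass = L/(kA) = 0.185/(1×21.1) = 0.008768 K/W
Sum of known resistances R_other = 0.008768 K/W
Total R = ΔT/Q = 22/184 = 0.1196 K/W
R_polyurethane foam = R_total − R_other = 0.1108 K/W
k = L/(R·A) = 0.065/(0.1108×21.1)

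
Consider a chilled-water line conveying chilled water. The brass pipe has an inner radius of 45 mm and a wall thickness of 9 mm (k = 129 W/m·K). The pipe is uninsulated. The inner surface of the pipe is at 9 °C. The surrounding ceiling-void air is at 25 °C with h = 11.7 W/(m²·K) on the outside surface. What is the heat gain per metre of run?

Per-layer cylindrical resistances, series-summed:
R_brass pipe wall = ln(54/45)/(2π×129×1) = 2.249×10^-4 K/W
R_outer film = 1/(h_o·2πr_oL) = 1/(11.7×2π×0.054×1) = 0.2519 K/W
R_total = 0.2521 K/W
Q = ΔT/R_total = 16/0.2521

q′ ≈ 63.5 W/m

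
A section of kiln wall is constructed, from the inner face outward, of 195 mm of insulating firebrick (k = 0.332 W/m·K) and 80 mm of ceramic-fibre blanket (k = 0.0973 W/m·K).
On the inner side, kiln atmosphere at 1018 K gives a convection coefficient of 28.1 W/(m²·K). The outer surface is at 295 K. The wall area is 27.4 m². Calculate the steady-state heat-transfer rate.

Thermal resistances in series:
R_inner film = 1/(h_i·A) = 1/(28.1×27.4) = 0.001299 K/W
R_insulating firebrick = L/(kA) = 0.195/(0.332×27.4) = 0.02144 K/W
R_ceramic-fibre blanket = L/(kA) = 0.08/(0.0973×27.4) = 0.03001 K/W
R_total = 0.05274 K/W
Q = ΔT / R_total = 723 / 0.05274

Q ≈ 13700 W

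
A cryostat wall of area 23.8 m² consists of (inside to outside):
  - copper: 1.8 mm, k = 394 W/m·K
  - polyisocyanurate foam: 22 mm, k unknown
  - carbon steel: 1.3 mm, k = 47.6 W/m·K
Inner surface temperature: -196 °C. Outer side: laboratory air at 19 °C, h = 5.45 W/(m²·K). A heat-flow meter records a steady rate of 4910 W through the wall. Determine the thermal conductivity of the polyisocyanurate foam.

Treating each layer as a thermal resistance in series:
R_copper = L/(kA) = 0.0018/(394×23.8) = 1.92×10^-7 K/W
R_carbon steel = L/(kA) = 0.0013/(47.6×23.8) = 1.148×10^-6 K/W
R_outer film = 1/(h_o·A) = 1/(5.45×23.8) = 0.00771 K/W
Sum of known resistances R_other = 0.007711 K/W
Total R = ΔT/Q = 215/4910 = 0.04379 K/W
R_polyisocyanurate foam = R_total − R_other = 0.03608 K/W
k = L/(R·A) = 0.022/(0.03608×23.8)

k ≈ 0.0256 W/(m·K)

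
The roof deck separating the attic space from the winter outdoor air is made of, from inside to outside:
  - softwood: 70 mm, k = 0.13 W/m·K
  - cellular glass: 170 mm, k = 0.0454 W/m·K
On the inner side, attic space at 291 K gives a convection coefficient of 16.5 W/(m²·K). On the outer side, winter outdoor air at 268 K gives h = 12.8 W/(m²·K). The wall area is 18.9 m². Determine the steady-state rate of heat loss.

Using the resistance-network approach (series):
R_inner film = 1/(h_i·A) = 1/(16.5×18.9) = 0.003207 K/W
R_softwood = L/(kA) = 0.07/(0.13×18.9) = 0.02849 K/W
R_cellular glass = L/(kA) = 0.17/(0.0454×18.9) = 0.1981 K/W
R_outer film = 1/(h_o·A) = 1/(12.8×18.9) = 0.004134 K/W
R_total = 0.234 K/W
Q = ΔT / R_total = 23 / 0.234

Q ≈ 98.3 W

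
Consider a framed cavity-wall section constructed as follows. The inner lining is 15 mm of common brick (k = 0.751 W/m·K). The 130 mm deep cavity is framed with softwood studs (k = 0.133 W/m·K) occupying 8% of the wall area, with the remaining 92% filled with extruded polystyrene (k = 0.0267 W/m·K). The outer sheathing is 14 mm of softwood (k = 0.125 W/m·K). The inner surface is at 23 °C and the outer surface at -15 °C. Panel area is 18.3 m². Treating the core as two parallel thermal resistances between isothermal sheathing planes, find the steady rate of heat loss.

Q ≈ 182 W

Sheathing layers in series; stud and cavity paths in parallel between them.
R_inner = 0.015/(0.751×18.3) = 0.001091 K/W
R_stud  = 0.13/(0.133×0.08×18.3) = 0.6677 K/W
R_cav   = 0.13/(0.0267×0.92×18.3) = 0.2892 K/W
1/R_core = 1/R_stud + 1/R_cav → R_core = 0.2018 K/W
R_outer = 0.014/(0.125×18.3) = 0.00612 K/W
R_total = 0.209 K/W
Q = ΔT/R_total = 38/0.209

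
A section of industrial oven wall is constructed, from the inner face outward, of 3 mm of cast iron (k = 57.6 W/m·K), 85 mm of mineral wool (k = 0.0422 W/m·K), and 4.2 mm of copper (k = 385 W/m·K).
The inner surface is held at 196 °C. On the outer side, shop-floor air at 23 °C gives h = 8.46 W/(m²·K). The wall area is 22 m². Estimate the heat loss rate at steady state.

Series thermal resistances:
R_cast iron = L/(kA) = 0.003/(57.6×22) = 2.367×10^-6 K/W
R_mineral wool = L/(kA) = 0.085/(0.0422×22) = 0.09156 K/W
R_copper = L/(kA) = 0.0042/(385×22) = 4.959×10^-7 K/W
R_outer film = 1/(h_o·A) = 1/(8.46×22) = 0.005373 K/W
R_total = 0.09693 K/W
Q = ΔT / R_total = 173 / 0.09693

Q ≈ 1780 W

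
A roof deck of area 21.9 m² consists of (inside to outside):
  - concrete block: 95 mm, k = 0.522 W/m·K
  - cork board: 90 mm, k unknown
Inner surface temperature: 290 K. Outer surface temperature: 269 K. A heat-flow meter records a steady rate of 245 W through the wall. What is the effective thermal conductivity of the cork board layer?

k ≈ 0.0531 W/(m·K)

Treating each layer as a thermal resistance in series:
R_concrete block = L/(kA) = 0.095/(0.522×21.9) = 0.00831 K/W
Sum of known resistances R_other = 0.00831 K/W
Total R = ΔT/Q = 21/245 = 0.08571 K/W
R_cork board = R_total − R_other = 0.0774 K/W
k = L/(R·A) = 0.09/(0.0774×21.9)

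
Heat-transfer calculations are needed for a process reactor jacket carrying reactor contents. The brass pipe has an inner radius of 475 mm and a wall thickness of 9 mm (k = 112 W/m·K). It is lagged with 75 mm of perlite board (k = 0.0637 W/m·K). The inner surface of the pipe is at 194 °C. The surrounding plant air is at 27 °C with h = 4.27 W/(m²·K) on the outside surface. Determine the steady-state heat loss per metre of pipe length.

For a radial system each layer contributes R = ln(r_out/r_in)/(2πkL); films add R = 1/(hA).
R_brass pipe wall = ln(484/475)/(2π×112×1) = 2.667×10^-5 K/W
R_perlite board = ln(559/484)/(2π×0.0637×1) = 0.3599 K/W
R_outer film = 1/(h_o·2πr_oL) = 1/(4.27×2π×0.559×1) = 0.06668 K/W
R_total = 0.4267 K/W
Q = ΔT/R_total = 167/0.4267

q′ ≈ 391 W/m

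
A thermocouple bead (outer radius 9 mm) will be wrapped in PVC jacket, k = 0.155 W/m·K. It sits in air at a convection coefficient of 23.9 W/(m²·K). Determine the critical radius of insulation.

r_cr ≈ 13 mm

For a sphere r_cr = 2k/h = 2×0.155/23.9
r_cr = 13 mm; since the bare radius (9 mm) is below r_cr, adding a thin layer of insulation will *increase* heat loss.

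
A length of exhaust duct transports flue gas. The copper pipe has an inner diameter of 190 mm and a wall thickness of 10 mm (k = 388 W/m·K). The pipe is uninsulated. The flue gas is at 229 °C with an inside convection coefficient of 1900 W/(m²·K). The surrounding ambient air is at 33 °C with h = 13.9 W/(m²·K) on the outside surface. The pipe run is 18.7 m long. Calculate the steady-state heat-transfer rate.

Q ≈ 33300 W

For a radial system each layer contributes R = ln(r_out/r_in)/(2πkL); films add R = 1/(hA).
R_inner film = 1/(h_i·2πr₁L) = 1/(1900×2π×0.095×18.7) = 4.715×10^-5 K/W
R_copper pipe wall = ln(105/95)/(2π×388×18.7) = 2.195×10^-6 K/W
R_outer film = 1/(h_o·2πr_oL) = 1/(13.9×2π×0.105×18.7) = 0.005831 K/W
R_total = 0.005881 K/W
Q = ΔT/R_total = 196/0.005881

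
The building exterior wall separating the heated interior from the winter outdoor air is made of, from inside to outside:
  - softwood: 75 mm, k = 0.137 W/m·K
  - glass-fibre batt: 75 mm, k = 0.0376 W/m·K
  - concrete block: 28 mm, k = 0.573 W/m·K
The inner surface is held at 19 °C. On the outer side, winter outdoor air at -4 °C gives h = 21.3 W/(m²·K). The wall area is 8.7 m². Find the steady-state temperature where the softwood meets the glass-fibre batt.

Model the wall as resistances in series:
R_softwood = L/(kA) = 0.075/(0.137×8.7) = 0.06292 K/W
R_glass-fibre batt = L/(kA) = 0.075/(0.0376×8.7) = 0.2293 K/W
R_concrete block = L/(kA) = 0.028/(0.573×8.7) = 0.005617 K/W
R_outer film = 1/(h_o·A) = 1/(21.3×8.7) = 0.005396 K/W
R_total = 0.3032 K/W;  Q = ΔT/R_total = 23/0.3032 = 75.85 W
T_interface = T_inner − Q·ΣR(inner→interface) = 19 − 75.9×0.06292

T ≈ 14.2 °C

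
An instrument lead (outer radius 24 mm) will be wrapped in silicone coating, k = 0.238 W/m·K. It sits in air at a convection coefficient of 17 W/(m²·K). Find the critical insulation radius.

r_cr ≈ 14 mm

For a cylinder r_cr = k/h = 0.238/17
r_cr = 14 mm; since the bare radius (24 mm) is above r_cr, any added insulation will reduce heat loss.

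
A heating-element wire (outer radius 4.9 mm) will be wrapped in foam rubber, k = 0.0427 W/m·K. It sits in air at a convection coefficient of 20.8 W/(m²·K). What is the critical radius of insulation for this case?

For a cylinder r_cr = k/h = 0.0427/20.8
r_cr = 2.05 mm; since the bare radius (4.9 mm) is above r_cr, any added insulation will reduce heat loss.

r_cr ≈ 2.05 mm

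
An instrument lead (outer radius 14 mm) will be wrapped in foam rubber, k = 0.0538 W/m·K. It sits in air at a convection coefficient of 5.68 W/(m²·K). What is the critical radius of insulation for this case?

For a cylinder r_cr = k/h = 0.0538/5.68
r_cr = 9.47 mm; since the bare radius (14 mm) is above r_cr, any added insulation will reduce heat loss.

r_cr ≈ 9.47 mm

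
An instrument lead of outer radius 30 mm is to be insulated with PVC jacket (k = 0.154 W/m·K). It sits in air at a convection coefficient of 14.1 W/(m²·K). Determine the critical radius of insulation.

For a cylinder r_cr = k/h = 0.154/14.1
r_cr = 10.9 mm; since the bare radius (30 mm) is above r_cr, any added insulation will reduce heat loss.

r_cr ≈ 10.9 mm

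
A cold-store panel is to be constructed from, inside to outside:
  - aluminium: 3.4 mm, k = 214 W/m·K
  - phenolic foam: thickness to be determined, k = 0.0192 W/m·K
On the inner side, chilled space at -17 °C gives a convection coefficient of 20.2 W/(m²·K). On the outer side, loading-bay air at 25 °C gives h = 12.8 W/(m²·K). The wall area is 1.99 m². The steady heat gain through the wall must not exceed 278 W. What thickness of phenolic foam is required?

Thermal resistances in series:
R_inner film = 1/(h_i·A) = 1/(20.2×1.99) = 0.02488 K/W
R_aluminium = L/(kA) = 0.0034/(214×1.99) = 7.984×10^-6 K/W
R_outer film = 1/(h_o·A) = 1/(12.8×1.99) = 0.03926 K/W
Sum of the known resistances R_other = 0.06414 K/W
Required total resistance R_tot = ΔT/Q_allow = 42/278 = 0.1511 K/W
R_phenolic foam = R_tot − R_other = 0.08694 K/W
L = R·k·A = 0.08694×0.0192×1.99

L ≈ 3.32 mm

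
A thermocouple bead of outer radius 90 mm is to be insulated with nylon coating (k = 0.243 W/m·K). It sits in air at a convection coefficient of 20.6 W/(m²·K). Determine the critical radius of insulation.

r_cr ≈ 23.6 mm

For a sphere r_cr = 2k/h = 2×0.243/20.6
r_cr = 23.6 mm; since the bare radius (90 mm) is above r_cr, any added insulation will reduce heat loss.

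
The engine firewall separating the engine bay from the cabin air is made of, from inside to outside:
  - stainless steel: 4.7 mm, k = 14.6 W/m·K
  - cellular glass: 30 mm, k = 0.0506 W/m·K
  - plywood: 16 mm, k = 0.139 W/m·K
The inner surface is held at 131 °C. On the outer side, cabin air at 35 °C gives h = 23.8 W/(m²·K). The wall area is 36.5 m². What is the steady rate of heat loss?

Model the wall as resistances in series:
R_stainless steel = L/(kA) = 0.0047/(14.6×36.5) = 8.82×10^-6 K/W
R_cellular glass = L/(kA) = 0.03/(0.0506×36.5) = 0.01624 K/W
R_plywood = L/(kA) = 0.016/(0.139×36.5) = 0.003154 K/W
R_outer film = 1/(h_o·A) = 1/(23.8×36.5) = 0.001151 K/W
R_total = 0.02056 K/W
Q = ΔT / R_total = 96 / 0.02056

Q ≈ 4670 W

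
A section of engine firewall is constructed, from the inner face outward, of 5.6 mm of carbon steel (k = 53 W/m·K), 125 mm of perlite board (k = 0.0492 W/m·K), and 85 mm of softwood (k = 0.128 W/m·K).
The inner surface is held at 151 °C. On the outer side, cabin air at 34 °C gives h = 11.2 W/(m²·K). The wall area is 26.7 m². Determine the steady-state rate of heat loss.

Series thermal resistances:
R_carbon steel = L/(kA) = 0.0056/(53×26.7) = 3.957×10^-6 K/W
R_perlite board = L/(kA) = 0.125/(0.0492×26.7) = 0.09516 K/W
R_softwood = L/(kA) = 0.085/(0.128×26.7) = 0.02487 K/W
R_outer film = 1/(h_o·A) = 1/(11.2×26.7) = 0.003344 K/W
R_total = 0.1234 K/W
Q = ΔT / R_total = 117 / 0.1234

Q ≈ 948 W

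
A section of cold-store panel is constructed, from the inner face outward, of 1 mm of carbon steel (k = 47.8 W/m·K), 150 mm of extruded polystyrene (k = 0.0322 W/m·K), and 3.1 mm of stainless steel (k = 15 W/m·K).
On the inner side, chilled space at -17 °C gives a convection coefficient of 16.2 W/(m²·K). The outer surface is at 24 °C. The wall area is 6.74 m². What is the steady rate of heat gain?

Q ≈ 58.5 W

Model the wall as resistances in series:
R_inner film = 1/(h_i·A) = 1/(16.2×6.74) = 0.009159 K/W
R_carbon steel = L/(kA) = 0.001/(47.8×6.74) = 3.104×10^-6 K/W
R_extruded polystyrene = L/(kA) = 0.15/(0.0322×6.74) = 0.6912 K/W
R_stainless steel = L/(kA) = 0.0031/(15×6.74) = 3.066×10^-5 K/W
R_total = 0.7003 K/W
Q = ΔT / R_total = 41 / 0.7003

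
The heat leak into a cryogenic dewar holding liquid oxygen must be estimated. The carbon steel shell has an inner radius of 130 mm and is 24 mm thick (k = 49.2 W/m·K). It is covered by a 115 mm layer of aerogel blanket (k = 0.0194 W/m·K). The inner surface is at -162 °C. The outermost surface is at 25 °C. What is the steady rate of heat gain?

Q ≈ 16.4 W

Spherical conduction: R = (1/r_in − 1/r_out)/(4πk) per layer; series-sum.
R_carbon steel shell = (1/0.13 − 1/0.154)/(4π×49.2) = 0.001939 K/W
R_aerogel blanket = (1/0.154 − 1/0.269)/(4π×0.0194) = 11.39 K/W
R_total = 11.39 K/W
Q = ΔT/R_total = 187/11.39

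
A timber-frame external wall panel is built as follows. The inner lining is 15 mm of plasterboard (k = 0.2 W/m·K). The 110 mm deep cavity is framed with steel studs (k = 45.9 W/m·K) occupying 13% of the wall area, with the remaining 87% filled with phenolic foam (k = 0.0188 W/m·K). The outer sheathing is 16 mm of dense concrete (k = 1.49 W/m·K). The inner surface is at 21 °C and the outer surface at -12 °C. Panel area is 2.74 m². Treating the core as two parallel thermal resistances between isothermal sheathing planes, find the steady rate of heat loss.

Sheathing layers in series; stud and cavity paths in parallel between them.
R_inner = 0.015/(0.2×2.74) = 0.02737 K/W
R_stud  = 0.11/(45.9×0.13×2.74) = 0.006728 K/W
R_cav   = 0.11/(0.0188×0.87×2.74) = 2.455 K/W
1/R_core = 1/R_stud + 1/R_cav → R_core = 0.00671 K/W
R_outer = 0.016/(1.49×2.74) = 0.003919 K/W
R_total = 0.038 K/W
Q = ΔT/R_total = 33/0.038

Q ≈ 868 W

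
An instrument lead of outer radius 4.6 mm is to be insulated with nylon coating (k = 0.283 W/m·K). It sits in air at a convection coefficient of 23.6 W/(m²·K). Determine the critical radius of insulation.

r_cr ≈ 12 mm

For a cylinder r_cr = k/h = 0.283/23.6
r_cr = 12 mm; since the bare radius (4.6 mm) is below r_cr, adding a thin layer of insulation will *increase* heat loss.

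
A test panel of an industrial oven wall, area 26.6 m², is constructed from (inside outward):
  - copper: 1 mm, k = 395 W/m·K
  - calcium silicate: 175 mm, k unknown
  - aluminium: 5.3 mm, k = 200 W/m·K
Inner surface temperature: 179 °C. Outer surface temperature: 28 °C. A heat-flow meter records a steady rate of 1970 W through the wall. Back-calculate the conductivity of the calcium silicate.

Using the resistance-network approach (series):
R_copper = L/(kA) = 0.001/(395×26.6) = 9.517×10^-8 K/W
R_aluminium = L/(kA) = 0.0053/(200×26.6) = 9.962×10^-7 K/W
Sum of known resistances R_other = 1.091×10^-6 K/W
Total R = ΔT/Q = 151/1970 = 0.07665 K/W
R_calcium silicate = R_total − R_other = 0.07665 K/W
k = L/(R·A) = 0.175/(0.07665×26.6)

k ≈ 0.0858 W/(m·K)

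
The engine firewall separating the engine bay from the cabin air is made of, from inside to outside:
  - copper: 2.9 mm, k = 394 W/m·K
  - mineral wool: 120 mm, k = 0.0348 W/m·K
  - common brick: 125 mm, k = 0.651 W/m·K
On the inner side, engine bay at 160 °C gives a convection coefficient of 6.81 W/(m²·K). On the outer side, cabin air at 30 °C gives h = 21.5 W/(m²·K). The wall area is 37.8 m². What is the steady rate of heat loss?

Using the resistance-network approach (series):
R_inner film = 1/(h_i·A) = 1/(6.81×37.8) = 0.003885 K/W
R_copper = L/(kA) = 0.0029/(394×37.8) = 1.947×10^-7 K/W
R_mineral wool = L/(kA) = 0.12/(0.0348×37.8) = 0.09122 K/W
R_common brick = L/(kA) = 0.125/(0.651×37.8) = 0.00508 K/W
R_outer film = 1/(h_o·A) = 1/(21.5×37.8) = 0.00123 K/W
R_total = 0.1014 K/W
Q = ΔT / R_total = 130 / 0.1014

Q ≈ 1280 W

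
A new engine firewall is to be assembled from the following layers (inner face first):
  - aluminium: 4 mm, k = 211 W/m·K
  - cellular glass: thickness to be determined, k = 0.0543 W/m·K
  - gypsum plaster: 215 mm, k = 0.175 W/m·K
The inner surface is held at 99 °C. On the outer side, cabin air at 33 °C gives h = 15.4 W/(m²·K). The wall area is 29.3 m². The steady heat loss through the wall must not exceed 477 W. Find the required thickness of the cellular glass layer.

L ≈ 150 mm

Treating each layer as a thermal resistance in series:
R_aluminium = L/(kA) = 0.004/(211×29.3) = 6.47×10^-7 K/W
R_gypsum plaster = L/(kA) = 0.215/(0.175×29.3) = 0.04193 K/W
R_outer film = 1/(h_o·A) = 1/(15.4×29.3) = 0.002216 K/W
Sum of the known resistances R_other = 0.04415 K/W
Required total resistance R_tot = ΔT/Q_allow = 66/477 = 0.1384 K/W
R_cellular glass = R_tot − R_other = 0.09422 K/W
L = R·k·A = 0.09422×0.0543×29.3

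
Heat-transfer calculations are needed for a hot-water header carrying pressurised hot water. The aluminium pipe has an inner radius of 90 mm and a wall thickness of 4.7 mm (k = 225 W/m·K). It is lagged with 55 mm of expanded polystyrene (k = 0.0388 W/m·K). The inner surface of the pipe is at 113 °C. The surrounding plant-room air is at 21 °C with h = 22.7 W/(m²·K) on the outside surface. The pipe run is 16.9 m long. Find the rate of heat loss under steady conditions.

Q ≈ 808 W

For a radial system each layer contributes R = ln(r_out/r_in)/(2πkL); films add R = 1/(hA).
R_aluminium pipe wall = ln(94.7/90)/(2π×225×16.9) = 2.131×10^-6 K/W
R_expanded polystyrene = ln(149.7/94.7)/(2π×0.0388×16.9) = 0.1111 K/W
R_outer film = 1/(h_o·2πr_oL) = 1/(22.7×2π×0.1497×16.9) = 0.002771 K/W
R_total = 0.1139 K/W
Q = ΔT/R_total = 92/0.1139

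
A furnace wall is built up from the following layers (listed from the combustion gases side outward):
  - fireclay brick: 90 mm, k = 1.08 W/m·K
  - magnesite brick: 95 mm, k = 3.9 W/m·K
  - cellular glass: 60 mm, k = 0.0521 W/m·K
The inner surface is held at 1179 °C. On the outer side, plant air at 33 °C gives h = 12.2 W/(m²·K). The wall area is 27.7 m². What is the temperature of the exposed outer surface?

T ≈ 103 °C

Model the wall as resistances in series:
R_fireclay brick = L/(kA) = 0.09/(1.08×27.7) = 0.003008 K/W
R_magnesite brick = L/(kA) = 0.095/(3.9×27.7) = 8.794×10^-4 K/W
R_cellular glass = L/(kA) = 0.06/(0.0521×27.7) = 0.04158 K/W
R_outer film = 1/(h_o·A) = 1/(12.2×27.7) = 0.002959 K/W
R_total = 0.04842 K/W;  Q = ΔT/R_total = 1146/0.04842 = 23670 W
T_interface = T_inner − Q·ΣR(inner→interface) = 1179 − 23700×0.04546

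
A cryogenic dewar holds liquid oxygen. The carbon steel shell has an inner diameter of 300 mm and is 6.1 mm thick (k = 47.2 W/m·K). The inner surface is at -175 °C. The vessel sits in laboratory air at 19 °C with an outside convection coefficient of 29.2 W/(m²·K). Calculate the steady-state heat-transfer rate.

Q ≈ 1730 W

Spherical conduction: R = (1/r_in − 1/r_out)/(4πk) per layer; series-sum.
R_carbon steel shell = (1/0.15 − 1/0.1561)/(4π×47.2) = 4.392×10^-4 K/W
R_outer film = 1/(h·4πr_o²) = 1/(29.2×4π×0.1561²) = 0.1118 K/W
R_total = 0.1123 K/W
Q = ΔT/R_total = 194/0.1123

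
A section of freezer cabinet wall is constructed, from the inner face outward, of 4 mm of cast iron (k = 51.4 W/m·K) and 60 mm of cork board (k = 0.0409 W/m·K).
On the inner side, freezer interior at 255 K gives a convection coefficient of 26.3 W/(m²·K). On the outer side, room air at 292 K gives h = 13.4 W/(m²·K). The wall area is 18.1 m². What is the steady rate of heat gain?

Q ≈ 424 W

Model the wall as resistances in series:
R_inner film = 1/(h_i·A) = 1/(26.3×18.1) = 0.002101 K/W
R_cast iron = L/(kA) = 0.004/(51.4×18.1) = 4.3×10^-6 K/W
R_cork board = L/(kA) = 0.06/(0.0409×18.1) = 0.08105 K/W
R_outer film = 1/(h_o·A) = 1/(13.4×18.1) = 0.004123 K/W
R_total = 0.08728 K/W
Q = ΔT / R_total = 37 / 0.08728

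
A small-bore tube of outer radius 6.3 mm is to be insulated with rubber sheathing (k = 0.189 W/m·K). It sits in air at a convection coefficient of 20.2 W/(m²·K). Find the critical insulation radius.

For a cylinder r_cr = k/h = 0.189/20.2
r_cr = 9.36 mm; since the bare radius (6.3 mm) is below r_cr, adding a thin layer of insulation will *increase* heat loss.

r_cr ≈ 9.36 mm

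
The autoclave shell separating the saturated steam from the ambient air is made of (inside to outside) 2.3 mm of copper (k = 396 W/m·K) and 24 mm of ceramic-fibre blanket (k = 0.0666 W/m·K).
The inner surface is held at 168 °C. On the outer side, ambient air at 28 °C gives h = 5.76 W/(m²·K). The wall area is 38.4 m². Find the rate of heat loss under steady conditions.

Using the resistance-network approach (series):
R_copper = L/(kA) = 0.0023/(396×38.4) = 1.513×10^-7 K/W
R_ceramic-fibre blanket = L/(kA) = 0.024/(0.0666×38.4) = 0.009384 K/W
R_outer film = 1/(h_o·A) = 1/(5.76×38.4) = 0.004521 K/W
R_total = 0.01391 K/W
Q = ΔT / R_total = 140 / 0.01391

Q ≈ 10100 W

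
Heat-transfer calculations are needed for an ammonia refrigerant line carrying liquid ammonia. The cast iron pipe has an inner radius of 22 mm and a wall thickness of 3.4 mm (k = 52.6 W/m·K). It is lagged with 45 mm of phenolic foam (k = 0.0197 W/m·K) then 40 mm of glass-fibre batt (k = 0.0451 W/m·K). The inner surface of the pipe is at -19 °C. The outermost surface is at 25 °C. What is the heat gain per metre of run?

q′ ≈ 4.48 W/m

Cylindrical conduction, so R = ln(r₂/r₁)/(2πkL) per layer, in series:
R_cast iron pipe wall = ln(25.4/22)/(2π×52.6×1) = 4.348×10^-4 K/W
R_phenolic foam = ln(70.4/25.4)/(2π×0.0197×1) = 8.236 K/W
R_glass-fibre batt = ln(110.4/70.4)/(2π×0.0451×1) = 1.588 K/W
R_total = 9.824 K/W
Q = ΔT/R_total = 44/9.824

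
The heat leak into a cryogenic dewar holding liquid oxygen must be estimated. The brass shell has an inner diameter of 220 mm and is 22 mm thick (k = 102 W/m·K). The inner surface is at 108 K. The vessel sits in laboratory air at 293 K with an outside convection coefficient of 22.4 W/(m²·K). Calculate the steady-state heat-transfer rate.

For a spherical shell R = (1/r₁ − 1/r₂)/(4πk); film R = 1/(h·4πr²). In series:
R_brass shell = (1/0.11 − 1/0.132)/(4π×102) = 0.001182 K/W
R_outer film = 1/(h·4πr_o²) = 1/(22.4×4π×0.132²) = 0.2039 K/W
R_total = 0.2051 K/W
Q = ΔT/R_total = 185/0.2051

Q ≈ 902 W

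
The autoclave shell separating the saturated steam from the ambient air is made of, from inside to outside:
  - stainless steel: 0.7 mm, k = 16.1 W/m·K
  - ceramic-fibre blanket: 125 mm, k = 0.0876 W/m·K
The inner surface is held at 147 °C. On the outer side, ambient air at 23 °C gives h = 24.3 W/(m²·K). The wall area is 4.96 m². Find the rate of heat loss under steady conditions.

Q ≈ 419 W

Thermal resistances in series:
R_stainless steel = L/(kA) = 0.0007/(16.1×4.96) = 8.766×10^-6 K/W
R_ceramic-fibre blanket = L/(kA) = 0.125/(0.0876×4.96) = 0.2877 K/W
R_outer film = 1/(h_o·A) = 1/(24.3×4.96) = 0.008297 K/W
R_total = 0.296 K/W
Q = ΔT / R_total = 124 / 0.296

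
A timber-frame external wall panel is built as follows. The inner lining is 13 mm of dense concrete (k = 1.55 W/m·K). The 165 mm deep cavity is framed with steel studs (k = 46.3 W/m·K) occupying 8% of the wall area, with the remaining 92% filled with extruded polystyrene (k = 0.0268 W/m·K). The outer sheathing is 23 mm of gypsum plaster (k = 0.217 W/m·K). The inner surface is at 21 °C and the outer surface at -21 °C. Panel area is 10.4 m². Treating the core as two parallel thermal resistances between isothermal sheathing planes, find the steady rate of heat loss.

Q ≈ 2750 W

Sheathing layers in series; stud and cavity paths in parallel between them.
R_inner = 0.013/(1.55×10.4) = 8.065×10^-4 K/W
R_stud  = 0.165/(46.3×0.08×10.4) = 0.004283 K/W
R_cav   = 0.165/(0.0268×0.92×10.4) = 0.6435 K/W
1/R_core = 1/R_stud + 1/R_cav → R_core = 0.004255 K/W
R_outer = 0.023/(0.217×10.4) = 0.01019 K/W
R_total = 0.01525 K/W
Q = ΔT/R_total = 42/0.01525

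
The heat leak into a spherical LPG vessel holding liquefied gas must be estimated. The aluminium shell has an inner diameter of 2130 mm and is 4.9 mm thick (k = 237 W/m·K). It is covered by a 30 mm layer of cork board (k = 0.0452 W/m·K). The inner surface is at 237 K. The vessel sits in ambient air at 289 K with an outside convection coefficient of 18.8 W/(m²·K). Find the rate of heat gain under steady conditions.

For a spherical shell R = (1/r₁ − 1/r₂)/(4πk); film R = 1/(h·4πr²). In series:
R_aluminium shell = (1/1.065 − 1/1.0699)/(4π×237) = 1.444×10^-6 K/W
R_cork board = (1/1.0699 − 1/1.0999)/(4π×0.0452) = 0.04488 K/W
R_outer film = 1/(h·4πr_o²) = 1/(18.8×4π×1.0999²) = 0.003499 K/W
R_total = 0.04838 K/W
Q = ΔT/R_total = 52/0.04838

Q ≈ 1070 W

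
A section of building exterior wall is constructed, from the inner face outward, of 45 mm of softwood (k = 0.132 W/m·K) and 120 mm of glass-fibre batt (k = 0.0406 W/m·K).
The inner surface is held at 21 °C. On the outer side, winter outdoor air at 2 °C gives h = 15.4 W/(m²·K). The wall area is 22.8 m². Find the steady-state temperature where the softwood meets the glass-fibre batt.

Model the wall as resistances in series:
R_softwood = L/(kA) = 0.045/(0.132×22.8) = 0.01495 K/W
R_glass-fibre batt = L/(kA) = 0.12/(0.0406×22.8) = 0.1296 K/W
R_outer film = 1/(h_o·A) = 1/(15.4×22.8) = 0.002848 K/W
R_total = 0.1474 K/W;  Q = ΔT/R_total = 19/0.1474 = 128.9 W
T_interface = T_inner − Q·ΣR(inner→interface) = 21 − 129×0.01495

T ≈ 19.1 °C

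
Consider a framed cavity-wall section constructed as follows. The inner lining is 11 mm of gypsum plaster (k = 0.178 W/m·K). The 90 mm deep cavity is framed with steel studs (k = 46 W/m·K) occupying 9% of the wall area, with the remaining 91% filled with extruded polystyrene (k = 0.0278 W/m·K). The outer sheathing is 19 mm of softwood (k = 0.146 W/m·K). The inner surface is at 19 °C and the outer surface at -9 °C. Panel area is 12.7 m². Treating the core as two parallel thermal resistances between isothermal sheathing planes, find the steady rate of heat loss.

Sheathing layers in series; stud and cavity paths in parallel between them.
R_inner = 0.011/(0.178×12.7) = 0.004866 K/W
R_stud  = 0.09/(46×0.09×12.7) = 0.001712 K/W
R_cav   = 0.09/(0.0278×0.91×12.7) = 0.2801 K/W
1/R_core = 1/R_stud + 1/R_cav → R_core = 0.001701 K/W
R_outer = 0.019/(0.146×12.7) = 0.01025 K/W
R_total = 0.01681 K/W
Q = ΔT/R_total = 28/0.01681

Q ≈ 1670 W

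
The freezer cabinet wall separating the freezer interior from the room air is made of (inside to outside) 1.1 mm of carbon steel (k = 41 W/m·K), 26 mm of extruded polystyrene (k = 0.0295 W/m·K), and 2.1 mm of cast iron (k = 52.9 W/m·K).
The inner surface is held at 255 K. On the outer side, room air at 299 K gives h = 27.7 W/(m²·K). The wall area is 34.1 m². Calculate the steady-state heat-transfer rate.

Treating each layer as a thermal resistance in series:
R_carbon steel = L/(kA) = 0.0011/(41×34.1) = 7.868×10^-7 K/W
R_extruded polystyrene = L/(kA) = 0.026/(0.0295×34.1) = 0.02585 K/W
R_cast iron = L/(kA) = 0.0021/(52.9×34.1) = 1.164×10^-6 K/W
R_outer film = 1/(h_o·A) = 1/(27.7×34.1) = 0.001059 K/W
R_total = 0.02691 K/W
Q = ΔT / R_total = 44 / 0.02691

Q ≈ 1640 W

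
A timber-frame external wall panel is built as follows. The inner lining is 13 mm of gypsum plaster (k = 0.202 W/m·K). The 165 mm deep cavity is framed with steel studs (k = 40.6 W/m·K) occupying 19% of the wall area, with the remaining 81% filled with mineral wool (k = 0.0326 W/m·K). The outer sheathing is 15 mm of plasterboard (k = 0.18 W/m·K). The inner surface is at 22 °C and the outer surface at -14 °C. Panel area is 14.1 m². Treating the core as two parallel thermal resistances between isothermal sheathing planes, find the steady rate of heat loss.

Sheathing layers in series; stud and cavity paths in parallel between them.
R_inner = 0.013/(0.202×14.1) = 0.004564 K/W
R_stud  = 0.165/(40.6×0.19×14.1) = 0.001517 K/W
R_cav   = 0.165/(0.0326×0.81×14.1) = 0.4432 K/W
1/R_core = 1/R_stud + 1/R_cav → R_core = 0.001512 K/W
R_outer = 0.015/(0.18×14.1) = 0.00591 K/W
R_total = 0.01199 K/W
Q = ΔT/R_total = 36/0.01199

Q ≈ 3000 W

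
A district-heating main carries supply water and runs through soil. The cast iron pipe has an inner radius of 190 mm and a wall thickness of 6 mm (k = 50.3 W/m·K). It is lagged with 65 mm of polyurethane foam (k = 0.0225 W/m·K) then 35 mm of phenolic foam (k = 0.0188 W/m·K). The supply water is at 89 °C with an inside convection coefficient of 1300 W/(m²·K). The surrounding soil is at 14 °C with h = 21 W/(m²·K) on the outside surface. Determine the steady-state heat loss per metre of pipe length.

q′ ≈ 24.1 W/m

Radial resistances (cylindrical: R_cond = ln(r_o/r_i)/(2πkL), R_conv = 1/(h·2πrL)):
R_inner film = 1/(h_i·2πr₁L) = 1/(1300×2π×0.19×1) = 6.444×10^-4 K/W
R_cast iron pipe wall = ln(196/190)/(2π×50.3×1) = 9.837×10^-5 K/W
R_polyurethane foam = ln(261/196)/(2π×0.0225×1) = 2.026 K/W
R_phenolic foam = ln(296/261)/(2π×0.0188×1) = 1.065 K/W
R_outer film = 1/(h_o·2πr_oL) = 1/(21×2π×0.296×1) = 0.0256 K/W
R_total = 3.118 K/W
Q = ΔT/R_total = 75/3.118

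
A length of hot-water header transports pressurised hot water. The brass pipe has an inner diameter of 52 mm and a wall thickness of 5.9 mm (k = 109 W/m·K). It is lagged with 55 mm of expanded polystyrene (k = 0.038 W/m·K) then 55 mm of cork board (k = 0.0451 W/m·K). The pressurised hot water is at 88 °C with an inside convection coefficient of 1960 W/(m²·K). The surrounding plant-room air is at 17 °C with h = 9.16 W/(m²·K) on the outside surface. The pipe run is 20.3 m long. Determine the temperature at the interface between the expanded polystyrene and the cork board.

T ≈ 38.7 °C

Radial resistances (cylindrical: R_cond = ln(r_o/r_i)/(2πkL), R_conv = 1/(h·2πrL)):
R_inner film = 1/(h_i·2πr₁L) = 1/(1960×2π×0.026×20.3) = 1.538×10^-4 K/W
R_brass pipe wall = ln(31.9/26)/(2π×109×20.3) = 1.471×10^-5 K/W
R_expanded polystyrene = ln(86.9/31.9)/(2π×0.038×20.3) = 0.2068 K/W
R_cork board = ln(141.9/86.9)/(2π×0.0451×20.3) = 0.08524 K/W
R_outer film = 1/(h_o·2πr_oL) = 1/(9.16×2π×0.1419×20.3) = 0.006032 K/W
R_total = 0.2982 K/W
Q = ΔT/R_total = 71/0.2982
Q = 238 W
T_interface = T_inner − Q·ΣR(inner→interface) = 88 − 238×0.2069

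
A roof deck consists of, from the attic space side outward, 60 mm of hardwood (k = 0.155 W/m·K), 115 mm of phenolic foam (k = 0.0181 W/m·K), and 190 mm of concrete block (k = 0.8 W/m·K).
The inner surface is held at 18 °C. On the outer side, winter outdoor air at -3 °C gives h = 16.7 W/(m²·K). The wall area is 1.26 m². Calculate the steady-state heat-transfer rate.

Q ≈ 3.76 W

Model the wall as resistances in series:
R_hardwood = L/(kA) = 0.06/(0.155×1.26) = 0.3072 K/W
R_phenolic foam = L/(kA) = 0.115/(0.0181×1.26) = 5.043 K/W
R_concrete block = L/(kA) = 0.19/(0.8×1.26) = 0.1885 K/W
R_outer film = 1/(h_o·A) = 1/(16.7×1.26) = 0.04752 K/W
R_total = 5.586 K/W
Q = ΔT / R_total = 21 / 5.586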